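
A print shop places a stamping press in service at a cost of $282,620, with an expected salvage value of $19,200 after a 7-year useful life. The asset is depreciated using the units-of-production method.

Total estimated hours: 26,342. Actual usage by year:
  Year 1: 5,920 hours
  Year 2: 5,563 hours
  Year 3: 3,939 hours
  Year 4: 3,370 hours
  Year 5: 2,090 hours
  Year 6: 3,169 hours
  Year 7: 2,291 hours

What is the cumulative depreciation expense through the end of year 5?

$208,820

Depreciable base = $282,620 − $19,200 = $263,420.
Rate = $263,420 / 26,342 hours = $10 per hour.
Year 1: 5,920 × $10 = $59,200. Book value $223,420.
Year 2: 5,563 × $10 = $55,630. Book value $167,790.
Year 3: 3,939 × $10 = $39,390. Book value $128,400.
Year 4: 3,370 × $10 = $33,700. Book value $94,700.
Year 5: 2,090 × $10 = $20,900. Book value $73,800.
Accumulated through year 5 = $282,620 − $73,800 = $208,820.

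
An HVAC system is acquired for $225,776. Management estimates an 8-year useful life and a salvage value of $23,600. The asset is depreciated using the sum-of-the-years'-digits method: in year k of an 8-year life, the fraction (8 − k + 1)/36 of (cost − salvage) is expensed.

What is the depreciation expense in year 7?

$11,232

Depreciable base = $225,776 − $23,600 = $202,176.
Sum of the years' digits = 8+7+6+5+4+3+2+1 = 36.
Year 1: $202,176 × 8/36 = $44,928. Book value $180,848.
Year 2: $202,176 × 7/36 = $39,312. Book value $141,536.
Year 3: $202,176 × 6/36 = $33,696. Book value $107,840.
Year 4: $202,176 × 5/36 = $28,080. Book value $79,760.
Year 5: $202,176 × 4/36 = $22,464. Book value $57,296.
Year 6: $202,176 × 3/36 = $16,848. Book value $40,448.
Year 7: $202,176 × 2/36 = $11,232. Book value $29,216.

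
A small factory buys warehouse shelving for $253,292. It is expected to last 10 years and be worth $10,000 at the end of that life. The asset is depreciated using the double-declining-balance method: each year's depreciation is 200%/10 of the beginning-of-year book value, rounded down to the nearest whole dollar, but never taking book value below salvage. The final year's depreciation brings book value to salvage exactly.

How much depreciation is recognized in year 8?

$10,624

Depreciable base = $253,292 − $10,000 = $243,292.
Year 1: ⌊$253,292 × 200%/10⌋ = $50,658. Book value $202,634.
Year 2: ⌊$202,634 × 200%/10⌋ = $40,526. Book value $162,108.
Year 3: ⌊$162,108 × 200%/10⌋ = $32,421. Book value $129,687.
Year 4: ⌊$129,687 × 200%/10⌋ = $25,937. Book value $103,750.
Year 5: ⌊$103,750 × 200%/10⌋ = $20,750. Book value $83,000.
Year 6: ⌊$83,000 × 200%/10⌋ = $16,600. Book value $66,400.
Year 7: ⌊$66,400 × 200%/10⌋ = $13,280. Book value $53,120.
Year 8: ⌊$53,120 × 200%/10⌋ = $10,624. Book value $42,496.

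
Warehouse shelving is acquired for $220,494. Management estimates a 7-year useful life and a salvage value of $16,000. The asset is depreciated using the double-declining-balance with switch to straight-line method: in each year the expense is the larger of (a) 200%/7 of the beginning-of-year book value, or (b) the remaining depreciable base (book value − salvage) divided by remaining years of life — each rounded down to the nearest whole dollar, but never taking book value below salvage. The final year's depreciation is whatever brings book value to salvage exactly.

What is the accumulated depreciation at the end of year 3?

$140,138

Depreciable base = $220,494 − $16,000 = $204,494.
Year 1: DB = ⌊$220,494 × 200%/7⌋ = $62,998; SL = ⌊$204,494/7⌋ = $29,213 → take DB $62,998. Book value $157,496.
Year 2: DB = ⌊$157,496 × 200%/7⌋ = $44,998; SL = ⌊$141,496/6⌋ = $23,582 → take DB $44,998. Book value $112,498.
Year 3: DB = ⌊$112,498 × 200%/7⌋ = $32,142; SL = ⌊$96,498/5⌋ = $19,299 → take DB $32,142. Book value $80,356.
Accumulated through year 3 = $220,494 − $80,356 = $140,138.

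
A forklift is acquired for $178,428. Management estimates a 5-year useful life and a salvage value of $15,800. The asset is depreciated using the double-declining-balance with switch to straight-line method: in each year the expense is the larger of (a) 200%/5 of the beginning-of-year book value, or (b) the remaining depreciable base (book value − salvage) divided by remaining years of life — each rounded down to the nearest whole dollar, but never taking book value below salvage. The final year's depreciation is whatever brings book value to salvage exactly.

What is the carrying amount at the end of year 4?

$23,125

Depreciable base = $178,428 − $15,800 = $162,628.
Year 1: DB = ⌊$178,428 × 200%/5⌋ = $71,371; SL = ⌊$162,628/5⌋ = $32,525 → take DB $71,371. Book value $107,057.
Year 2: DB = ⌊$107,057 × 200%/5⌋ = $42,822; SL = ⌊$91,257/4⌋ = $22,814 → take DB $42,822. Book value $64,235.
Year 3: DB = ⌊$64,235 × 200%/5⌋ = $25,694; SL = ⌊$48,435/3⌋ = $16,145 → take DB $25,694. Book value $38,541.
Year 4: DB = ⌊$38,541 × 200%/5⌋ = $15,416; SL = ⌊$22,741/2⌋ = $11,370 → take DB $15,416. Book value $23,125.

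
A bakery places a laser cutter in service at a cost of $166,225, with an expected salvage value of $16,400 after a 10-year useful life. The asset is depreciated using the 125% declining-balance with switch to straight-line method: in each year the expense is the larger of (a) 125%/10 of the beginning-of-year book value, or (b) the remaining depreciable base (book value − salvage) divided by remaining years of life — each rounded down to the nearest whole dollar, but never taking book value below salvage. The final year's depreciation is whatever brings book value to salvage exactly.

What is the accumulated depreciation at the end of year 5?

$82,291

Depreciable base = $166,225 − $16,400 = $149,825.
Year 1: DB = ⌊$166,225 × 125%/10⌋ = $20,778; SL = ⌊$149,825/10⌋ = $14,982 → take DB $20,778. Book value $145,447.
Year 2: DB = ⌊$145,447 × 125%/10⌋ = $18,180; SL = ⌊$129,047/9⌋ = $14,338 → take DB $18,180. Book value $127,267.
Year 3: DB = ⌊$127,267 × 125%/10⌋ = $15,908; SL = ⌊$110,867/8⌋ = $13,858 → take DB $15,908. Book value $111,359.
Year 4: DB = ⌊$111,359 × 125%/10⌋ = $13,919; SL = ⌊$94,959/7⌋ = $13,565 → take DB $13,919. Book value $97,440.
Year 5: DB = ⌊$97,440 × 125%/10⌋ = $12,180; SL = ⌊$81,040/6⌋ = $13,506 → take SL $13,506. Book value $83,934.
Accumulated through year 5 = $166,225 − $83,934 = $82,291.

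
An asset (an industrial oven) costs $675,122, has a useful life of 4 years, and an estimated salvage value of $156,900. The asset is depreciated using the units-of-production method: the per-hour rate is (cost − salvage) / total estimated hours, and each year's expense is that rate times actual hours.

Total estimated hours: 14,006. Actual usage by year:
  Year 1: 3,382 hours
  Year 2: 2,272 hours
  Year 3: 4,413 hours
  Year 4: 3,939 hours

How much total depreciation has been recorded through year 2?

$209,198

Depreciable base = $675,122 − $156,900 = $518,222.
Rate = $518,222 / 14,006 hours = $37 per hour.
Year 1: 3,382 × $37 = $125,134. Book value $549,988.
Year 2: 2,272 × $37 = $84,064. Book value $465,924.
Accumulated through year 2 = $675,122 − $465,924 = $209,198.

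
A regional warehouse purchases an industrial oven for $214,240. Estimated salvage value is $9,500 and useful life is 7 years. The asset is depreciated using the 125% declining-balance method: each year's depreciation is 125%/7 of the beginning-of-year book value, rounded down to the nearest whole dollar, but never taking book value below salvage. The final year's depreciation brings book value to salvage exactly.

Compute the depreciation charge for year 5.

Depreciable base = $214,240 − $9,500 = $204,740.
Year 1: ⌊$214,240 × 125%/7⌋ = $38,257. Book value $175,983.
Year 2: ⌊$175,983 × 125%/7⌋ = $31,425. Book value $144,558.
Year 3: ⌊$144,558 × 125%/7⌋ = $25,813. Book value $118,745.
Year 4: ⌊$118,745 × 125%/7⌋ = $21,204. Book value $97,541.
Year 5: ⌊$97,541 × 125%/7⌋ = $17,418. Book value $80,123.

$17,418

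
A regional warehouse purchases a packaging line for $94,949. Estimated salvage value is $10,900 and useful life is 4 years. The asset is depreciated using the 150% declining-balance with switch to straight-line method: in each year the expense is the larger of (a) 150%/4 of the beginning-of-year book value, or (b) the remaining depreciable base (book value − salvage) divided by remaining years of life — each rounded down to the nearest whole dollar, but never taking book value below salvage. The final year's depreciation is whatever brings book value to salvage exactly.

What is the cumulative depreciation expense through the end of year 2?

$57,859

Depreciable base = $94,949 − $10,900 = $84,049.
Year 1: DB = ⌊$94,949 × 150%/4⌋ = $35,605; SL = ⌊$84,049/4⌋ = $21,012 → take DB $35,605. Book value $59,344.
Year 2: DB = ⌊$59,344 × 150%/4⌋ = $22,254; SL = ⌊$48,444/3⌋ = $16,148 → take DB $22,254. Book value $37,090.
Accumulated through year 2 = $94,949 − $37,090 = $57,859.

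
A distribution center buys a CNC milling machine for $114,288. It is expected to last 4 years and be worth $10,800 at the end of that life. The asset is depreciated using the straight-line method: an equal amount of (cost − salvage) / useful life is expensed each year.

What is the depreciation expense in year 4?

$25,872

Depreciable base = $114,288 − $10,800 = $103,488.
Annual expense = $103,488 / 4 = $25,872.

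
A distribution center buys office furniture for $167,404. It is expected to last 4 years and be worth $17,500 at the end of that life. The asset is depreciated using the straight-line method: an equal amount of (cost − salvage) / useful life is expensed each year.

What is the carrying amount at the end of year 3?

Depreciable base = $167,404 − $17,500 = $149,904.
Annual expense = $149,904 / 4 = $37,476.
End of year 1: book value $129,928.
End of year 2: book value $92,452.
End of year 3: book value $54,976.

$54,976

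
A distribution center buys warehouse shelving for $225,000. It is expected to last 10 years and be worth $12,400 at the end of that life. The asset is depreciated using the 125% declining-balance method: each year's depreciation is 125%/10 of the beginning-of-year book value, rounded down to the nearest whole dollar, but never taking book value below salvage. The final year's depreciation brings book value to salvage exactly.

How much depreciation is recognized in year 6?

Depreciable base = $225,000 − $12,400 = $212,600.
Year 1: ⌊$225,000 × 125%/10⌋ = $28,125. Book value $196,875.
Year 2: ⌊$196,875 × 125%/10⌋ = $24,609. Book value $172,266.
Year 3: ⌊$172,266 × 125%/10⌋ = $21,533. Book value $150,733.
Year 4: ⌊$150,733 × 125%/10⌋ = $18,841. Book value $131,892.
Year 5: ⌊$131,892 × 125%/10⌋ = $16,486. Book value $115,406.
Year 6: ⌊$115,406 × 125%/10⌋ = $14,425. Book value $100,981.

$14,425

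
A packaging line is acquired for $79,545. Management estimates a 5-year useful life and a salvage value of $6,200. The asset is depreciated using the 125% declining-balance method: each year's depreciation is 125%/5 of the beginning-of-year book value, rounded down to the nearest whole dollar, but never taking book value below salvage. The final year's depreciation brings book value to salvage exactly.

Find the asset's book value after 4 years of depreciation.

Depreciable base = $79,545 − $6,200 = $73,345.
Year 1: ⌊$79,545 × 125%/5⌋ = $19,886. Book value $59,659.
Year 2: ⌊$59,659 × 125%/5⌋ = $14,914. Book value $44,745.
Year 3: ⌊$44,745 × 125%/5⌋ = $11,186. Book value $33,559.
Year 4: ⌊$33,559 × 125%/5⌋ = $8,389. Book value $25,170.

$25,170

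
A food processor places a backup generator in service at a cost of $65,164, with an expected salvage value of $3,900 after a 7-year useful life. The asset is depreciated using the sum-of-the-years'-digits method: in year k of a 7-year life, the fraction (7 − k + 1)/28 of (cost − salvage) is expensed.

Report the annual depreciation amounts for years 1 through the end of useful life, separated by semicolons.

$15,316; $13,128; $10,940; $8,752; $6,564; $4,376; $2,188

Depreciable base = $65,164 − $3,900 = $61,264.
Sum of the years' digits = 7+6+5+4+3+2+1 = 28.
Year 1: $61,264 × 7/28 = $15,316. Book value $49,848.
Year 2: $61,264 × 6/28 = $13,128. Book value $36,720.
Year 3: $61,264 × 5/28 = $10,940. Book value $25,780.
Year 4: $61,264 × 4/28 = $8,752. Book value $17,028.
Year 5: $61,264 × 3/28 = $6,564. Book value $10,464.
Year 6: $61,264 × 2/28 = $4,376. Book value $6,088.
Year 7: $61,264 × 1/28 = $2,188. Book value $3,900.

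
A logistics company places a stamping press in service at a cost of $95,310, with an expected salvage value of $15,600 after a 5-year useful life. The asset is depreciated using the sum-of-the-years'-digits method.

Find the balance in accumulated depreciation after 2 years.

$47,826

Depreciable base = $95,310 − $15,600 = $79,710.
Sum of the years' digits = 5+4+3+2+1 = 15.
Year 1: $79,710 × 5/15 = $26,570. Book value $68,740.
Year 2: $79,710 × 4/15 = $21,256. Book value $47,484.
Accumulated through year 2 = $95,310 − $47,484 = $47,826.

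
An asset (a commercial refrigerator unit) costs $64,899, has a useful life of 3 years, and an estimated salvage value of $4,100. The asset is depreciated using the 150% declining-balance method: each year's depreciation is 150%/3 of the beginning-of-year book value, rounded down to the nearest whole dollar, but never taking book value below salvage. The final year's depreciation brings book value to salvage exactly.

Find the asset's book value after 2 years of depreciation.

$16,225

Depreciable base = $64,899 − $4,100 = $60,799.
Year 1: ⌊$64,899 × 150%/3⌋ = $32,449. Book value $32,450.
Year 2: ⌊$32,450 × 150%/3⌋ = $16,225. Book value $16,225.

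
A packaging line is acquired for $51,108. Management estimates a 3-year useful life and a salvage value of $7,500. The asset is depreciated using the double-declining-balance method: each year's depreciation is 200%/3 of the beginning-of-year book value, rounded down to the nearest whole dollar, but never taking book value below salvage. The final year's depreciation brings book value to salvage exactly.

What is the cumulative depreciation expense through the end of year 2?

Depreciable base = $51,108 − $7,500 = $43,608.
Year 1: ⌊$51,108 × 200%/3⌋ = $34,072. Book value $17,036.
Year 2: ⌊$17,036 × 200%/3⌋ = $11,357, capped at $9,536. Book value $7,500.
Accumulated through year 2 = $51,108 − $7,500 = $43,608.

$43,608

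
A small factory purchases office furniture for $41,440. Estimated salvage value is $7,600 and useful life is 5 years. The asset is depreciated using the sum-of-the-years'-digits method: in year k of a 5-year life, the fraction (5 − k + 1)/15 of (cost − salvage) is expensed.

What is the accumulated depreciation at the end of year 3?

Depreciable base = $41,440 − $7,600 = $33,840.
Sum of the years' digits = 5+4+3+2+1 = 15.
Year 1: $33,840 × 5/15 = $11,280. Book value $30,160.
Year 2: $33,840 × 4/15 = $9,024. Book value $21,136.
Year 3: $33,840 × 3/15 = $6,768. Book value $14,368.
Accumulated through year 3 = $41,440 − $14,368 = $27,072.

$27,072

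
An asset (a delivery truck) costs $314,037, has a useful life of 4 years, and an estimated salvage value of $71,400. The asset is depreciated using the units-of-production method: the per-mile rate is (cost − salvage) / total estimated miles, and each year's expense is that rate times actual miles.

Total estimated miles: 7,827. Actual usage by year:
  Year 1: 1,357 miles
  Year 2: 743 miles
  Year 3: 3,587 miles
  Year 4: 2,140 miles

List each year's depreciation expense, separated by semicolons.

Depreciable base = $314,037 − $71,400 = $242,637.
Rate = $242,637 / 7,827 miles = $31 per mile.
Year 1: 1,357 × $31 = $42,067. Book value $271,970.
Year 2: 743 × $31 = $23,033. Book value $248,937.
Year 3: 3,587 × $31 = $111,197. Book value $137,740.
Year 4: 2,140 × $31 = $66,340. Book value $71,400.

$42,067; $23,033; $111,197; $66,340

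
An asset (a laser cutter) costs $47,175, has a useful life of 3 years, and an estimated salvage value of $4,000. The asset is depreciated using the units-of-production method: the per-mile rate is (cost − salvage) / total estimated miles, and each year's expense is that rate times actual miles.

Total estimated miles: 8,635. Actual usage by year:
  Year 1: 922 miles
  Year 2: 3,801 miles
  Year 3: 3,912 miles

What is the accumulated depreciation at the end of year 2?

$23,615

Depreciable base = $47,175 − $4,000 = $43,175.
Rate = $43,175 / 8,635 miles = $5 per mile.
Year 1: 922 × $5 = $4,610. Book value $42,565.
Year 2: 3,801 × $5 = $19,005. Book value $23,560.
Accumulated through year 2 = $47,175 − $23,560 = $23,615.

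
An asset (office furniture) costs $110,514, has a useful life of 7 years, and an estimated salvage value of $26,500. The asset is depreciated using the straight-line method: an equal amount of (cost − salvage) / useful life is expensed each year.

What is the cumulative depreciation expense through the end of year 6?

Depreciable base = $110,514 − $26,500 = $84,014.
Annual expense = $84,014 / 7 = $12,002.
End of year 1: book value $98,512.
End of year 2: book value $86,510.
End of year 3: book value $74,508.
End of year 4: book value $62,506.
End of year 5: book value $50,504.
End of year 6: book value $38,502.
Accumulated through year 6 = $110,514 − $38,502 = $72,012.

$72,012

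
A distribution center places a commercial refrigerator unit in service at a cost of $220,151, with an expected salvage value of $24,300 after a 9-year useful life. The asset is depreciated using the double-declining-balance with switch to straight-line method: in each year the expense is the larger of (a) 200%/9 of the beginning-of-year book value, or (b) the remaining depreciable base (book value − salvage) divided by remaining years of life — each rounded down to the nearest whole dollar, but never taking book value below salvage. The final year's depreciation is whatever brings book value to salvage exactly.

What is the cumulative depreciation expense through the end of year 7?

$182,243

Depreciable base = $220,151 − $24,300 = $195,851.
Year 1: DB = ⌊$220,151 × 200%/9⌋ = $48,922; SL = ⌊$195,851/9⌋ = $21,761 → take DB $48,922. Book value $171,229.
Year 2: DB = ⌊$171,229 × 200%/9⌋ = $38,050; SL = ⌊$146,929/8⌋ = $18,366 → take DB $38,050. Book value $133,179.
Year 3: DB = ⌊$133,179 × 200%/9⌋ = $29,595; SL = ⌊$108,879/7⌋ = $15,554 → take DB $29,595. Book value $103,584.
Year 4: DB = ⌊$103,584 × 200%/9⌋ = $23,018; SL = ⌊$79,284/6⌋ = $13,214 → take DB $23,018. Book value $80,566.
Year 5: DB = ⌊$80,566 × 200%/9⌋ = $17,903; SL = ⌊$56,266/5⌋ = $11,253 → take DB $17,903. Book value $62,663.
Year 6: DB = ⌊$62,663 × 200%/9⌋ = $13,925; SL = ⌊$38,363/4⌋ = $9,590 → take DB $13,925. Book value $48,738.
Year 7: DB = ⌊$48,738 × 200%/9⌋ = $10,830; SL = ⌊$24,438/3⌋ = $8,146 → take DB $10,830. Book value $37,908.
Accumulated through year 7 = $220,151 − $37,908 = $182,243.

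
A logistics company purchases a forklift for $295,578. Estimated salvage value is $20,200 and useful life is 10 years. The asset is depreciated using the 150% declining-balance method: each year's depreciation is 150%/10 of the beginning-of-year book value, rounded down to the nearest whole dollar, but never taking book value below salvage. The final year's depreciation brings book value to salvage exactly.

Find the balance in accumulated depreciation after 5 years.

Depreciable base = $295,578 − $20,200 = $275,378.
Year 1: ⌊$295,578 × 150%/10⌋ = $44,336. Book value $251,242.
Year 2: ⌊$251,242 × 150%/10⌋ = $37,686. Book value $213,556.
Year 3: ⌊$213,556 × 150%/10⌋ = $32,033. Book value $181,523.
Year 4: ⌊$181,523 × 150%/10⌋ = $27,228. Book value $154,295.
Year 5: ⌊$154,295 × 150%/10⌋ = $23,144. Book value $131,151.
Accumulated through year 5 = $295,578 − $131,151 = $164,427.

$164,427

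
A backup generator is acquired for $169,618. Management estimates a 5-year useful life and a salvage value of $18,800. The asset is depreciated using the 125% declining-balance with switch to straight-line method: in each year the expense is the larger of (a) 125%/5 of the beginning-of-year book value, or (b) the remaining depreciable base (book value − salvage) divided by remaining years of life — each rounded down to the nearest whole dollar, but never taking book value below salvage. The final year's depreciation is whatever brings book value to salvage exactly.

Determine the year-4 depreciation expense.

Depreciable base = $169,618 − $18,800 = $150,818.
Year 1: DB = ⌊$169,618 × 125%/5⌋ = $42,404; SL = ⌊$150,818/5⌋ = $30,163 → take DB $42,404. Book value $127,214.
Year 2: DB = ⌊$127,214 × 125%/5⌋ = $31,803; SL = ⌊$108,414/4⌋ = $27,103 → take DB $31,803. Book value $95,411.
Year 3: DB = ⌊$95,411 × 125%/5⌋ = $23,852; SL = ⌊$76,611/3⌋ = $25,537 → take SL $25,537. Book value $69,874.
Year 4: DB = ⌊$69,874 × 125%/5⌋ = $17,468; SL = ⌊$51,074/2⌋ = $25,537 → take SL $25,537. Book value $44,337.

$25,537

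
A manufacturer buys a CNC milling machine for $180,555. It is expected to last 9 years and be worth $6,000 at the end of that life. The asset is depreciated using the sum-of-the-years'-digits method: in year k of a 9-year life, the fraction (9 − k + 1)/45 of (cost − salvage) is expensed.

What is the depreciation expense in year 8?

$7,758

Depreciable base = $180,555 − $6,000 = $174,555.
Sum of the years' digits = 9+8+7+6+5+4+3+2+1 = 45.
Year 1: $174,555 × 9/45 = $34,911. Book value $145,644.
Year 2: $174,555 × 8/45 = $31,032. Book value $114,612.
Year 3: $174,555 × 7/45 = $27,153. Book value $87,459.
Year 4: $174,555 × 6/45 = $23,274. Book value $64,185.
Year 5: $174,555 × 5/45 = $19,395. Book value $44,790.
Year 6: $174,555 × 4/45 = $15,516. Book value $29,274.
Year 7: $174,555 × 3/45 = $11,637. Book value $17,637.
Year 8: $174,555 × 2/45 = $7,758. Book value $9,879.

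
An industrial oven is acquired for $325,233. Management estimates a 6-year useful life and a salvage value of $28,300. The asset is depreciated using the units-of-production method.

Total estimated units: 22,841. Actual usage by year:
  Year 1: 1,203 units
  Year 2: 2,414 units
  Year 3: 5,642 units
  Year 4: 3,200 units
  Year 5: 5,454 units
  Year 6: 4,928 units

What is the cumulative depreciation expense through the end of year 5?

$232,869

Depreciable base = $325,233 − $28,300 = $296,933.
Rate = $296,933 / 22,841 units = $13 per unit.
Year 1: 1,203 × $13 = $15,639. Book value $309,594.
Year 2: 2,414 × $13 = $31,382. Book value $278,212.
Year 3: 5,642 × $13 = $73,346. Book value $204,866.
Year 4: 3,200 × $13 = $41,600. Book value $163,266.
Year 5: 5,454 × $13 = $70,902. Book value $92,364.
Accumulated through year 5 = $325,233 − $92,364 = $232,869.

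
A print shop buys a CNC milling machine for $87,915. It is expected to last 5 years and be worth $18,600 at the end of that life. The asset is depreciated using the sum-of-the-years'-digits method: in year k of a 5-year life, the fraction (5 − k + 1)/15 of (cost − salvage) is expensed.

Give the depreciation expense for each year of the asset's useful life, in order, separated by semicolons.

$23,105; $18,484; $13,863; $9,242; $4,621

Depreciable base = $87,915 − $18,600 = $69,315.
Sum of the years' digits = 5+4+3+2+1 = 15.
Year 1: $69,315 × 5/15 = $23,105. Book value $64,810.
Year 2: $69,315 × 4/15 = $18,484. Book value $46,326.
Year 3: $69,315 × 3/15 = $13,863. Book value $32,463.
Year 4: $69,315 × 2/15 = $9,242. Book value $23,221.
Year 5: $69,315 × 1/15 = $4,621. Book value $18,600.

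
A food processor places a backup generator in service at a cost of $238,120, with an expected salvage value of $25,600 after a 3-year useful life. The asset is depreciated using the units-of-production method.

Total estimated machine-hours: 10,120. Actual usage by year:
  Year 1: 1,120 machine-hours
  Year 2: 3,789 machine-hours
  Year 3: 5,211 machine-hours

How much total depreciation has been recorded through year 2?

Depreciable base = $238,120 − $25,600 = $212,520.
Rate = $212,520 / 10,120 machine-hours = $21 per machine-hour.
Year 1: 1,120 × $21 = $23,520. Book value $214,600.
Year 2: 3,789 × $21 = $79,569. Book value $135,031.
Accumulated through year 2 = $238,120 − $135,031 = $103,089.

$103,089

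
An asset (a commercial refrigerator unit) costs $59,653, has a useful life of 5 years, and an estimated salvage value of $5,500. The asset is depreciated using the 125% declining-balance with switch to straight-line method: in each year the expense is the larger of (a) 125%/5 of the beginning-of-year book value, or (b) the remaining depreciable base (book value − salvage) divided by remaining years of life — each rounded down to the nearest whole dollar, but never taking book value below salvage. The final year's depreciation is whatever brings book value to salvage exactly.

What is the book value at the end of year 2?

$33,555

Depreciable base = $59,653 − $5,500 = $54,153.
Year 1: DB = ⌊$59,653 × 125%/5⌋ = $14,913; SL = ⌊$54,153/5⌋ = $10,830 → take DB $14,913. Book value $44,740.
Year 2: DB = ⌊$44,740 × 125%/5⌋ = $11,185; SL = ⌊$39,240/4⌋ = $9,810 → take DB $11,185. Book value $33,555.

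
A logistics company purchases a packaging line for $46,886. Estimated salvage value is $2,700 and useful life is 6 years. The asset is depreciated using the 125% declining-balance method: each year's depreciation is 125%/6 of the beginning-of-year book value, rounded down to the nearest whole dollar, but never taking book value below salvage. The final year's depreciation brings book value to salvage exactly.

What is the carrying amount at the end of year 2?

Depreciable base = $46,886 − $2,700 = $44,186.
Year 1: ⌊$46,886 × 125%/6⌋ = $9,767. Book value $37,119.
Year 2: ⌊$37,119 × 125%/6⌋ = $7,733. Book value $29,386.

$29,386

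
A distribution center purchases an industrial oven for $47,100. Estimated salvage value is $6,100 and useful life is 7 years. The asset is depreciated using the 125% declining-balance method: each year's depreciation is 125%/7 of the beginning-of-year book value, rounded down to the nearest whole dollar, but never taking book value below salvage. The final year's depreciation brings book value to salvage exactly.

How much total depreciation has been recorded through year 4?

$25,654

Depreciable base = $47,100 − $6,100 = $41,000.
Year 1: ⌊$47,100 × 125%/7⌋ = $8,410. Book value $38,690.
Year 2: ⌊$38,690 × 125%/7⌋ = $6,908. Book value $31,782.
Year 3: ⌊$31,782 × 125%/7⌋ = $5,675. Book value $26,107.
Year 4: ⌊$26,107 × 125%/7⌋ = $4,661. Book value $21,446.
Accumulated through year 4 = $47,100 − $21,446 = $25,654.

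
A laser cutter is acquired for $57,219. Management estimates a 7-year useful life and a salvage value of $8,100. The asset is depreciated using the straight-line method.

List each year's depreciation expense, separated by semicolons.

Depreciable base = $57,219 − $8,100 = $49,119.
Annual expense = $49,119 / 7 = $7,017.
End of year 1: book value $50,202.
End of year 2: book value $43,185.
End of year 3: book value $36,168.
End of year 4: book value $29,151.
End of year 5: book value $22,134.
End of year 6: book value $15,117.
End of year 7: book value $8,100.

$7,017; $7,017; $7,017; $7,017; $7,017; $7,017; $7,017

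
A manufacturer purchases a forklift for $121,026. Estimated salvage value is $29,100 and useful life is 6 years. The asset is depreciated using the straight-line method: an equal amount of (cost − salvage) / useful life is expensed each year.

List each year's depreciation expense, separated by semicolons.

Depreciable base = $121,026 − $29,100 = $91,926.
Annual expense = $91,926 / 6 = $15,321.
End of year 1: book value $105,705.
End of year 2: book value $90,384.
End of year 3: book value $75,063.
End of year 4: book value $59,742.
End of year 5: book value $44,421.
End of year 6: book value $29,100.

$15,321; $15,321; $15,321; $15,321; $15,321; $15,321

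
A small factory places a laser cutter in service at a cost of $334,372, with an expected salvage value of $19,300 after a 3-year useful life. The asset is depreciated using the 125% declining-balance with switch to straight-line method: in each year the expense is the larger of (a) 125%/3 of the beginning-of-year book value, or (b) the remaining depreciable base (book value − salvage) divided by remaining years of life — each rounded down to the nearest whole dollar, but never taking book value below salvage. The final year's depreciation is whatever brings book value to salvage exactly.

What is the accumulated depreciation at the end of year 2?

$227,196

Depreciable base = $334,372 − $19,300 = $315,072.
Year 1: DB = ⌊$334,372 × 125%/3⌋ = $139,321; SL = ⌊$315,072/3⌋ = $105,024 → take DB $139,321. Book value $195,051.
Year 2: DB = ⌊$195,051 × 125%/3⌋ = $81,271; SL = ⌊$175,751/2⌋ = $87,875 → take SL $87,875. Book value $107,176.
Accumulated through year 2 = $334,372 − $107,176 = $227,196.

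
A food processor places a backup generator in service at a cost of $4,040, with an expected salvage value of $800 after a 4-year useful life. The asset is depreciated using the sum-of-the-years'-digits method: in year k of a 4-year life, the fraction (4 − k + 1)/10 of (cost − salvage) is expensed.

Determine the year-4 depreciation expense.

$324

Depreciable base = $4,040 − $800 = $3,240.
Sum of the years' digits = 4+3+2+1 = 10.
Year 1: $3,240 × 4/10 = $1,296. Book value $2,744.
Year 2: $3,240 × 3/10 = $972. Book value $1,772.
Year 3: $3,240 × 2/10 = $648. Book value $1,124.
Year 4: $3,240 × 1/10 = $324. Book value $800.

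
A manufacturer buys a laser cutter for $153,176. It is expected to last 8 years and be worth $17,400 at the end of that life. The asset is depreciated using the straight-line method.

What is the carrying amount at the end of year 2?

$119,232

Depreciable base = $153,176 − $17,400 = $135,776.
Annual expense = $135,776 / 8 = $16,972.
End of year 1: book value $136,204.
End of year 2: book value $119,232.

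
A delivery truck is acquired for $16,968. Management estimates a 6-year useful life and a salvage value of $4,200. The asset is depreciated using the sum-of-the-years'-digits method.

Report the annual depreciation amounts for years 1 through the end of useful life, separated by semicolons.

Depreciable base = $16,968 − $4,200 = $12,768.
Sum of the years' digits = 6+5+4+3+2+1 = 21.
Year 1: $12,768 × 6/21 = $3,648. Book value $13,320.
Year 2: $12,768 × 5/21 = $3,040. Book value $10,280.
Year 3: $12,768 × 4/21 = $2,432. Book value $7,848.
Year 4: $12,768 × 3/21 = $1,824. Book value $6,024.
Year 5: $12,768 × 2/21 = $1,216. Book value $4,808.
Year 6: $12,768 × 1/21 = $608. Book value $4,200.

$3,648; $3,040; $2,432; $1,824; $1,216; $608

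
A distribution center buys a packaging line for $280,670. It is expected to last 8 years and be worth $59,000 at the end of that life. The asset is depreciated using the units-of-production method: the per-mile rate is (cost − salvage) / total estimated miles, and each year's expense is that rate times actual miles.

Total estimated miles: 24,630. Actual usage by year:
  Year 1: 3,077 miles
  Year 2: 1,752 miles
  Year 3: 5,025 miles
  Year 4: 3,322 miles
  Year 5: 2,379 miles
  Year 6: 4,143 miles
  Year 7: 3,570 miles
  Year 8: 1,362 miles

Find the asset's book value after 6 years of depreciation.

Depreciable base = $280,670 − $59,000 = $221,670.
Rate = $221,670 / 24,630 miles = $9 per mile.
Year 1: 3,077 × $9 = $27,693. Book value $252,977.
Year 2: 1,752 × $9 = $15,768. Book value $237,209.
Year 3: 5,025 × $9 = $45,225. Book value $191,984.
Year 4: 3,322 × $9 = $29,898. Book value $162,086.
Year 5: 2,379 × $9 = $21,411. Book value $140,675.
Year 6: 4,143 × $9 = $37,287. Book value $103,388.

$103,388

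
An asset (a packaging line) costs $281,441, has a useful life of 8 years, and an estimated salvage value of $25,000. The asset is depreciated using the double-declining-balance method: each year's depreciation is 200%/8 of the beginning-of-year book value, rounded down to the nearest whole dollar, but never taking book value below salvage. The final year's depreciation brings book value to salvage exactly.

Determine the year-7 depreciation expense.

Depreciable base = $281,441 − $25,000 = $256,441.
Year 1: ⌊$281,441 × 200%/8⌋ = $70,360. Book value $211,081.
Year 2: ⌊$211,081 × 200%/8⌋ = $52,770. Book value $158,311.
Year 3: ⌊$158,311 × 200%/8⌋ = $39,577. Book value $118,734.
Year 4: ⌊$118,734 × 200%/8⌋ = $29,683. Book value $89,051.
Year 5: ⌊$89,051 × 200%/8⌋ = $22,262. Book value $66,789.
Year 6: ⌊$66,789 × 200%/8⌋ = $16,697. Book value $50,092.
Year 7: ⌊$50,092 × 200%/8⌋ = $12,523. Book value $37,569.

$12,523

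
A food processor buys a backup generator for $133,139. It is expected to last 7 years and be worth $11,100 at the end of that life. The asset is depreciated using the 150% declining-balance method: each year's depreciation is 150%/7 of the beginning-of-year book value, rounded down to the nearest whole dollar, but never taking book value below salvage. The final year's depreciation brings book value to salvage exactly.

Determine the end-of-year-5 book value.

$39,870

Depreciable base = $133,139 − $11,100 = $122,039.
Year 1: ⌊$133,139 × 150%/7⌋ = $28,529. Book value $104,610.
Year 2: ⌊$104,610 × 150%/7⌋ = $22,416. Book value $82,194.
Year 3: ⌊$82,194 × 150%/7⌋ = $17,613. Book value $64,581.
Year 4: ⌊$64,581 × 150%/7⌋ = $13,838. Book value $50,743.
Year 5: ⌊$50,743 × 150%/7⌋ = $10,873. Book value $39,870.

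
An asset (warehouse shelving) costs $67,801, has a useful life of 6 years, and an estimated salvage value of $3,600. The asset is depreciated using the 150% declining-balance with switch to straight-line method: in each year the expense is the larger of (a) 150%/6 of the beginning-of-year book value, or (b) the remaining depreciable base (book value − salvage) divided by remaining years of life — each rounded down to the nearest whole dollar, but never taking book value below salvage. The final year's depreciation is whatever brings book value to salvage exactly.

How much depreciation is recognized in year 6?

Depreciable base = $67,801 − $3,600 = $64,201.
Year 1: DB = ⌊$67,801 × 150%/6⌋ = $16,950; SL = ⌊$64,201/6⌋ = $10,700 → take DB $16,950. Book value $50,851.
Year 2: DB = ⌊$50,851 × 150%/6⌋ = $12,712; SL = ⌊$47,251/5⌋ = $9,450 → take DB $12,712. Book value $38,139.
Year 3: DB = ⌊$38,139 × 150%/6⌋ = $9,534; SL = ⌊$34,539/4⌋ = $8,634 → take DB $9,534. Book value $28,605.
Year 4: DB = ⌊$28,605 × 150%/6⌋ = $7,151; SL = ⌊$25,005/3⌋ = $8,335 → take SL $8,335. Book value $20,270.
Year 5: DB = ⌊$20,270 × 150%/6⌋ = $5,067; SL = ⌊$16,670/2⌋ = $8,335 → take SL $8,335. Book value $11,935.
Year 6 (final): $11,935 − $3,600 = $8,335. Book value $3,600.

$8,335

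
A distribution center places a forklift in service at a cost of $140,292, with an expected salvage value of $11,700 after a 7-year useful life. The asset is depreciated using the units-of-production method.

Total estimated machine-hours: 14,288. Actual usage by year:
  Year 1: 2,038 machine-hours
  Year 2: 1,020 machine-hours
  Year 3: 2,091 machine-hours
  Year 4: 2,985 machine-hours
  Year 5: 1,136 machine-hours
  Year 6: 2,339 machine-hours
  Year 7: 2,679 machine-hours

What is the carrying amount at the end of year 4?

$67,086

Depreciable base = $140,292 − $11,700 = $128,592.
Rate = $128,592 / 14,288 machine-hours = $9 per machine-hour.
Year 1: 2,038 × $9 = $18,342. Book value $121,950.
Year 2: 1,020 × $9 = $9,180. Book value $112,770.
Year 3: 2,091 × $9 = $18,819. Book value $93,951.
Year 4: 2,985 × $9 = $26,865. Book value $67,086.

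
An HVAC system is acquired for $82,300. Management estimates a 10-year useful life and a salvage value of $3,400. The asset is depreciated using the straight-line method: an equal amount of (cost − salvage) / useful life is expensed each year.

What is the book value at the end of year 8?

$19,180

Depreciable base = $82,300 − $3,400 = $78,900.
Annual expense = $78,900 / 10 = $7,890.
End of year 1: book value $74,410.
End of year 2: book value $66,520.
End of year 3: book value $58,630.
End of year 4: book value $50,740.
End of year 5: book value $42,850.
End of year 6: book value $34,960.
End of year 7: book value $27,070.
End of year 8: book value $19,180.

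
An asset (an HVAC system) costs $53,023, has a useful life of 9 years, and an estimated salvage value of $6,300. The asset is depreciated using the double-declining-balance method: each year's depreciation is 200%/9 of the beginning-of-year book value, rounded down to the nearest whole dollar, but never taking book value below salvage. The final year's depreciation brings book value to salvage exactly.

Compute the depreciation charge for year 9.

$802

Depreciable base = $53,023 − $6,300 = $46,723.
Year 1: ⌊$53,023 × 200%/9⌋ = $11,782. Book value $41,241.
Year 2: ⌊$41,241 × 200%/9⌋ = $9,164. Book value $32,077.
Year 3: ⌊$32,077 × 200%/9⌋ = $7,128. Book value $24,949.
Year 4: ⌊$24,949 × 200%/9⌋ = $5,544. Book value $19,405.
Year 5: ⌊$19,405 × 200%/9⌋ = $4,312. Book value $15,093.
Year 6: ⌊$15,093 × 200%/9⌋ = $3,354. Book value $11,739.
Year 7: ⌊$11,739 × 200%/9⌋ = $2,608. Book value $9,131.
Year 8: ⌊$9,131 × 200%/9⌋ = $2,029. Book value $7,102.
Year 9 (final): $7,102 − $6,300 = $802. Book value $6,300.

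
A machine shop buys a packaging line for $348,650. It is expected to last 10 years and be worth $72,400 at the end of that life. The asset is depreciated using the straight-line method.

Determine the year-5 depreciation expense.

Depreciable base = $348,650 − $72,400 = $276,250.
Annual expense = $276,250 / 10 = $27,625.

$27,625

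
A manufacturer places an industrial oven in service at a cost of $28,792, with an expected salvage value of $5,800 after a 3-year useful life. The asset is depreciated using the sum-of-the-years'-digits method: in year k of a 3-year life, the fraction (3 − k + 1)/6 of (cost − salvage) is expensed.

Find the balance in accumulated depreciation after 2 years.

Depreciable base = $28,792 − $5,800 = $22,992.
Sum of the years' digits = 3+2+1 = 6.
Year 1: $22,992 × 3/6 = $11,496. Book value $17,296.
Year 2: $22,992 × 2/6 = $7,664. Book value $9,632.
Accumulated through year 2 = $28,792 − $9,632 = $19,160.

$19,160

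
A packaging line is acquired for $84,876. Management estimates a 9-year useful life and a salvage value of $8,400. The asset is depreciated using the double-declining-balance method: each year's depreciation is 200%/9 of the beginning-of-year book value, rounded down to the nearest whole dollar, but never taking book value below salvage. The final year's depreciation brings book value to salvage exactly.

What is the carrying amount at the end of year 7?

$14,616

Depreciable base = $84,876 − $8,400 = $76,476.
Year 1: ⌊$84,876 × 200%/9⌋ = $18,861. Book value $66,015.
Year 2: ⌊$66,015 × 200%/9⌋ = $14,670. Book value $51,345.
Year 3: ⌊$51,345 × 200%/9⌋ = $11,410. Book value $39,935.
Year 4: ⌊$39,935 × 200%/9⌋ = $8,874. Book value $31,061.
Year 5: ⌊$31,061 × 200%/9⌋ = $6,902. Book value $24,159.
Year 6: ⌊$24,159 × 200%/9⌋ = $5,368. Book value $18,791.
Year 7: ⌊$18,791 × 200%/9⌋ = $4,175. Book value $14,616.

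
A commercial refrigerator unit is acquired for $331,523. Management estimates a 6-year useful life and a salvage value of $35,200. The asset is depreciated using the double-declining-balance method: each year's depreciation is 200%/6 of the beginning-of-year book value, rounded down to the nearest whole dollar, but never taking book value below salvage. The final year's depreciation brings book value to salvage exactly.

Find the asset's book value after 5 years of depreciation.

$43,658

Depreciable base = $331,523 − $35,200 = $296,323.
Year 1: ⌊$331,523 × 200%/6⌋ = $110,507. Book value $221,016.
Year 2: ⌊$221,016 × 200%/6⌋ = $73,672. Book value $147,344.
Year 3: ⌊$147,344 × 200%/6⌋ = $49,114. Book value $98,230.
Year 4: ⌊$98,230 × 200%/6⌋ = $32,743. Book value $65,487.
Year 5: ⌊$65,487 × 200%/6⌋ = $21,829. Book value $43,658.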